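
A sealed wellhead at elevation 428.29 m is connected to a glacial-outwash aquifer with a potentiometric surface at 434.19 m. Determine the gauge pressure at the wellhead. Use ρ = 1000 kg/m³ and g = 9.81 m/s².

Head above the cap: Δh = 434.19 − 428.29 = 5.90 m.
P = ρgΔh = 1000 × 9.81 × 5.90 = 57879 Pa ≈ 57.9 kPa.

P ≈ 57.9 kPa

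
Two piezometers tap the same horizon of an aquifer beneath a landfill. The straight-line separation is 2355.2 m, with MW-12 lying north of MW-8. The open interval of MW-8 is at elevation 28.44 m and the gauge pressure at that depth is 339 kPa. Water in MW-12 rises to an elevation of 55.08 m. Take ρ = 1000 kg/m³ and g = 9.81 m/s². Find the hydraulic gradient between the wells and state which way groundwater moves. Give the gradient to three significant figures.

i ≈ 0.00336; groundwater flows toward the north

Pressure head at MW-8: ψ = P/(ρg) = 339×1000 / (1000 × 9.81) = 34.56 m.
Total head at MW-8: h = z + ψ = 28.44 + 34.56 = 63.00 m.
Total head at MW-12: h = 55.08 m (water level in the piezometer is the total head).
Head difference: h(MW-8) − h(MW-12) = 63.00 − 55.08 = 7.92 m.
Hydraulic gradient: i = |Δh| / L = 7.92 / 2355.2 = 0.00336.
Flow is from higher to lower head: from MW-8 toward MW-12, i.e. toward the north.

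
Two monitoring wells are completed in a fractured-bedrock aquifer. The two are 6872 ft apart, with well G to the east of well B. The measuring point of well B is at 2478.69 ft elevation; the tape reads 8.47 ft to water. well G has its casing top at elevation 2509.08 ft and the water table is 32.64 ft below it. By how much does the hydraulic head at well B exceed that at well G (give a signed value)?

Δh ≈ -6.22 ft

Total head at well B: h = 2478.69 − 8.47 = 2470.22 ft.
Total head at well G: h = 2509.08 − 32.64 = 2476.44 ft.
Head difference: h(well B) − h(well G) = 2470.22 − 2476.44 = -6.22 ft.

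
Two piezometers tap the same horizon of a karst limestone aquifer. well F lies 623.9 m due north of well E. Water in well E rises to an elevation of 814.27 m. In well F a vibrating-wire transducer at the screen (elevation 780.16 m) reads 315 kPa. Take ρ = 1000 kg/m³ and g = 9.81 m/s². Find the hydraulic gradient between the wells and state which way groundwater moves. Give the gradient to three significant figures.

i ≈ 0.00321; groundwater flows toward the north

Total head at well E: h = 814.27 m (water level in the piezometer is the total head).
Pressure head at well F: ψ = P/(ρg) = 315×1000 / (1000 × 9.81) = 32.11 m.
Total head at well F: h = z + ψ = 780.16 + 32.11 = 812.27 m.
Head difference: h(well E) − h(well F) = 814.27 − 812.27 = 2.00 m.
Hydraulic gradient: i = |Δh| / L = 2.00 / 623.9 = 0.00321.
Flow is from higher to lower head: from well E toward well F, i.e. toward the north.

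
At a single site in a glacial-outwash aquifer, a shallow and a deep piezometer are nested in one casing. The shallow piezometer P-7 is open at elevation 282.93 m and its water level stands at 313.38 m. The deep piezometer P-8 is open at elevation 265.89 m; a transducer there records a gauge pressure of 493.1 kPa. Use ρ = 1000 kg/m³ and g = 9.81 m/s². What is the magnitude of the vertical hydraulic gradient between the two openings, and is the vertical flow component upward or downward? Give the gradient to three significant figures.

|i_v| ≈ 0.163; vertical flow is upward

Total head at P-7: h = 313.38 m (water level in the standpipe).
Pressure head at P-8: ψ = P/(ρg) = 493.1×1000 / (1000 × 9.81) = 50.27 m.
Total head at P-8: h = z + ψ = 265.89 + 50.27 = 316.16 m.
Δh = h(P-7) − h(P-8) = 313.38 − 316.16 = -2.78 m.
Vertical separation Δz = 282.93 − 265.89 = 17.04 m.
|i_v| = |Δh| / Δz = 2.78 / 17.04 = 0.163.
Head is higher in the deep piezometer, so vertical flow is upward (discharge condition).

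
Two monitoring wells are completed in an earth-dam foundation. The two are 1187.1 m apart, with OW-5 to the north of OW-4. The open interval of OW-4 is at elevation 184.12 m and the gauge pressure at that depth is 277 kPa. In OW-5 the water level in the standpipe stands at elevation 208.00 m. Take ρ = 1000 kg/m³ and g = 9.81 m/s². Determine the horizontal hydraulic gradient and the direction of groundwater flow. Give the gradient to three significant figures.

Pressure head at OW-4: ψ = P/(ρg) = 277×1000 / (1000 × 9.81) = 28.24 m.
Total head at OW-4: h = z + ψ = 184.12 + 28.24 = 212.36 m.
Total head at OW-5: h = 208.00 m (water level in the piezometer is the total head).
Head difference: h(OW-4) − h(OW-5) = 212.36 − 208.00 = 4.36 m.
Hydraulic gradient: i = |Δh| / L = 4.36 / 1187.1 = 0.00367.
Flow is from higher to lower head: from OW-4 toward OW-5, i.e. toward the north.

i ≈ 0.00367; groundwater flows toward the north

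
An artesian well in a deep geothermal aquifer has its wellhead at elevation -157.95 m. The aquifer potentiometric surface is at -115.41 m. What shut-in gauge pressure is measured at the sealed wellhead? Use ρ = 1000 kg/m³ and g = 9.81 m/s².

Head above the cap: Δh = -115.41 − (-157.95) = 42.54 m.
P = ρgΔh = 1000 × 9.81 × 42.54 = 417317 Pa ≈ 417 kPa.

P ≈ 417 kPa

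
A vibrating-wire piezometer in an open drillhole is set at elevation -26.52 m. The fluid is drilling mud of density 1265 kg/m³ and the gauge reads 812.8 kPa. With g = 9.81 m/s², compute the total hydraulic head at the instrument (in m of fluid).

h ≈ 38.98 m

ψ = P/(ρg) = 812.8×1000 / (1265 × 9.81) = 65.50 m.
h = z + ψ = -26.52 + 65.50 = 38.98 m.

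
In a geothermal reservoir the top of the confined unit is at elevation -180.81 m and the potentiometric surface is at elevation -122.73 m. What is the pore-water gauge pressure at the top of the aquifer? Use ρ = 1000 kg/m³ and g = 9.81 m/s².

Pressure head at the aquifer top: ψ = h − z = -122.73 − (-180.81) = 58.08 m.
P = ρgψ = 1000 × 9.81 × 58.08 = 569765 Pa ≈ 570 kPa.

P ≈ 570 kPa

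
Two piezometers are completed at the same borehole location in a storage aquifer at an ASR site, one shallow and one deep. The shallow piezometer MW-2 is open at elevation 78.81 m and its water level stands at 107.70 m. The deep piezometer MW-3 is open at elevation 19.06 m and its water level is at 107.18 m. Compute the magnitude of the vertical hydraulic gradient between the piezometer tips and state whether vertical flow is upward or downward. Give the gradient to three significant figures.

Total head at MW-2: h = 107.70 m (water level in the standpipe).
Total head at MW-3: h = 107.18 m.
Δh = h(MW-2) − h(MW-3) = 107.70 − 107.18 = 0.52 m.
Vertical separation Δz = 78.81 − 19.06 = 59.75 m.
|i_v| = |Δh| / Δz = 0.52 / 59.75 = 0.00870.
Head is higher in the shallow piezometer, so vertical flow is downward (recharge condition).

|i_v| ≈ 0.00870; vertical flow is downward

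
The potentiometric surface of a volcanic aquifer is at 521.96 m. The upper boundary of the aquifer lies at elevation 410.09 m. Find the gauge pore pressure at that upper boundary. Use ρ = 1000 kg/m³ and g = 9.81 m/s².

Pressure head at the aquifer top: ψ = h − z = 521.96 − 410.09 = 111.87 m.
P = ρgψ = 1000 × 9.81 × 111.87 = 1097445 Pa ≈ 1100 kPa.

P ≈ 1100 kPa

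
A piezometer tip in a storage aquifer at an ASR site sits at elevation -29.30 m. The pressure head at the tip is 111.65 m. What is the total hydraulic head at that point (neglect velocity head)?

h = z + ψ = -29.30 + 111.65 = 82.35 m.

h ≈ 82.35 m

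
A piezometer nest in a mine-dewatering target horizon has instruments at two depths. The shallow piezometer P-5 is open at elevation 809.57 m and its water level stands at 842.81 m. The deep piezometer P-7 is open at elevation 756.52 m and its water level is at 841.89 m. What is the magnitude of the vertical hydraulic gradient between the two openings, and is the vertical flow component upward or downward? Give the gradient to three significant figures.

|i_v| ≈ 0.0173; vertical flow is downward

Total head at P-5: h = 842.81 m (water level in the standpipe).
Total head at P-7: h = 841.89 m.
Δh = h(P-5) − h(P-7) = 842.81 − 841.89 = 0.92 m.
Vertical separation Δz = 809.57 − 756.52 = 53.05 m.
|i_v| = |Δh| / Δz = 0.92 / 53.05 = 0.0173.
Head is higher in the shallow piezometer, so vertical flow is downward (recharge condition).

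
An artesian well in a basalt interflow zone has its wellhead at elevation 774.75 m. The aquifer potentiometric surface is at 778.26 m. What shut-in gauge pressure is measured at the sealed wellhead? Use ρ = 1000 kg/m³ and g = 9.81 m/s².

P ≈ 34.4 kPa

Head above the cap: Δh = 778.26 − 774.75 = 3.51 m.
P = ρgΔh = 1000 × 9.81 × 3.51 = 34433 Pa ≈ 34.4 kPa.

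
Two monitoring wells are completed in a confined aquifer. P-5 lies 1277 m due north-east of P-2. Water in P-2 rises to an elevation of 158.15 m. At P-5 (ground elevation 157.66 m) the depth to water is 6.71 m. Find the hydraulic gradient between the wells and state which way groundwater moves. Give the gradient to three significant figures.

Total head at P-2: h = 158.15 m (water level in the piezometer is the total head).
Total head at P-5: h = 157.66 − 6.71 = 150.95 m.
Head difference: h(P-2) − h(P-5) = 158.15 − 150.95 = 7.20 m.
Hydraulic gradient: i = |Δh| / L = 7.20 / 1277 = 0.00564.
Flow is from higher to lower head: from P-2 toward P-5, i.e. toward the north-east.

i ≈ 0.00564; groundwater flows toward the north-east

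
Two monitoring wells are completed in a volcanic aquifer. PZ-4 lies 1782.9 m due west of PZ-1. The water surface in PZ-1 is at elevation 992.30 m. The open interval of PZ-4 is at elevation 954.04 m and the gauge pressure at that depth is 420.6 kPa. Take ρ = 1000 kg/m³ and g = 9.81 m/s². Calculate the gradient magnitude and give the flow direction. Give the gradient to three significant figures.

Total head at PZ-1: h = 992.30 m (water level in the piezometer is the total head).
Pressure head at PZ-4: ψ = P/(ρg) = 420.6×1000 / (1000 × 9.81) = 42.87 m.
Total head at PZ-4: h = z + ψ = 954.04 + 42.87 = 996.91 m.
Head difference: h(PZ-1) − h(PZ-4) = 992.30 − 996.91 = -4.61 m.
Hydraulic gradient: i = |Δh| / L = 4.61 / 1782.9 = 0.00259.
Flow is from higher to lower head: from PZ-4 toward PZ-1, i.e. toward the east.

i ≈ 0.00259; groundwater flows toward the east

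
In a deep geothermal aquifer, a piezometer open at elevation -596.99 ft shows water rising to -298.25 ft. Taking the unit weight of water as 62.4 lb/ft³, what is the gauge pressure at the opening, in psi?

Pressure head ψ = h − z = -298.25 − (-596.99) = 298.74 ft.
P = γ·ψ / 144 = 62.4 × 298.74 / 144 = 129 psi.

P ≈ 129 psi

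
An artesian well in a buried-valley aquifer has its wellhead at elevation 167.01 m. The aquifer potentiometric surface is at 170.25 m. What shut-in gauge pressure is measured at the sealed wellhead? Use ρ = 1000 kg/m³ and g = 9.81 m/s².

Head above the cap: Δh = 170.25 − 167.01 = 3.24 m.
P = ρgΔh = 1000 × 9.81 × 3.24 = 31784 Pa ≈ 31.8 kPa.

P ≈ 31.8 kPa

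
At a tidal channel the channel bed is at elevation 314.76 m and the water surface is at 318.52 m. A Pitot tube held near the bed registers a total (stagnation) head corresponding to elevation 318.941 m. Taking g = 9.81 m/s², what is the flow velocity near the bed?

v ≈ 2.87 m/s

Near the bed, under hydrostatic conditions, the piezometric head (z + ψ) equals the free-surface elevation, 318.52 m.
Velocity head = total − piezometric = 318.941 − 318.52 = 0.421 m.
v = √(2g·h_v) = √(2 × 9.81 × 0.421) = 2.87 m/s.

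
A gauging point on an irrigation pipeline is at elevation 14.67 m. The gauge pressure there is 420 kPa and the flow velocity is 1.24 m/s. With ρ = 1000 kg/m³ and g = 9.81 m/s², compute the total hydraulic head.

Pressure head ψ = P/(ρg) = 420×1000 / (1000 × 9.81) = 42.81 m.
Velocity head = v²/(2g) = 1.24² / (2 × 9.81) = 0.078 m.
h = z + ψ + v²/(2g) = 14.67 + 42.81 + 0.078 = 57.56 m.

h ≈ 57.56 m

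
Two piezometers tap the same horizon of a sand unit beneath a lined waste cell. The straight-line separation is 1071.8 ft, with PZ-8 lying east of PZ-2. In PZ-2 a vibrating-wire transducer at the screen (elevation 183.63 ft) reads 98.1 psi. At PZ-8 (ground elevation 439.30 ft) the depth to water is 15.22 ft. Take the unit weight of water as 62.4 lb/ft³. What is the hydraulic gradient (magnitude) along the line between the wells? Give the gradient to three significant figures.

i ≈ 0.0131

Pressure head at PZ-2: ψ = 144·P/γ = 144 × 98.1 / 62.4 = 226.38 ft.
Total head at PZ-2: h = z + ψ = 183.63 + 226.38 = 410.01 ft.
Total head at PZ-8: h = 439.30 − 15.22 = 424.08 ft.
Head difference: h(PZ-2) − h(PZ-8) = 410.01 − 424.08 = -14.07 ft.
Hydraulic gradient: i = |Δh| / L = 14.07 / 1071.8 = 0.0131.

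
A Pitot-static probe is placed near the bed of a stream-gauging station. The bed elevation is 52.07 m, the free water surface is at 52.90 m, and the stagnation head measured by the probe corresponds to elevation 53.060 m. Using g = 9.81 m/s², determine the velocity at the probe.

Near the bed, under hydrostatic conditions, the piezometric head (z + ψ) equals the free-surface elevation, 52.90 m.
Velocity head = total − piezometric = 53.060 − 52.90 = 0.160 m.
v = √(2g·h_v) = √(2 × 9.81 × 0.160) = 1.77 m/s.

v ≈ 1.77 m/s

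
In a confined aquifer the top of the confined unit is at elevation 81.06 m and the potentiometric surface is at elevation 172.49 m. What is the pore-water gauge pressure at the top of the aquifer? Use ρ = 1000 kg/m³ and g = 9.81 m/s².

Pressure head at the aquifer top: ψ = h − z = 172.49 − 81.06 = 91.43 m.
P = ρgψ = 1000 × 9.81 × 91.43 = 896928 Pa ≈ 897 kPa.

P ≈ 897 kPa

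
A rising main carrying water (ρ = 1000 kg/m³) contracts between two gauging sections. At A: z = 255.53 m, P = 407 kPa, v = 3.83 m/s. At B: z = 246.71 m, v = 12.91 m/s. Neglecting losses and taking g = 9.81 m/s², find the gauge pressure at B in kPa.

P₂ ≈ 418 kPa

Pressure head at A: ψ₁ = P₁/(ρg) = 407×1000 / (1000 × 9.81) = 41.49 m.
Velocity heads: v₁²/2g = 3.83²/19.62 = 0.748 m; v₂²/2g = 12.91²/19.62 = 8.495 m.
Total head H = z₁ + ψ₁ + v₁²/2g = 255.53 + 41.49 + 0.748 = 297.77 m.
ψ₂ = H − z₂ − v₂²/2g = 297.77 − 246.71 − 8.495 = 42.56 m.
P₂ = ρgψ₂ = 1000 × 9.81 × 42.56 ≈ 418 kPa.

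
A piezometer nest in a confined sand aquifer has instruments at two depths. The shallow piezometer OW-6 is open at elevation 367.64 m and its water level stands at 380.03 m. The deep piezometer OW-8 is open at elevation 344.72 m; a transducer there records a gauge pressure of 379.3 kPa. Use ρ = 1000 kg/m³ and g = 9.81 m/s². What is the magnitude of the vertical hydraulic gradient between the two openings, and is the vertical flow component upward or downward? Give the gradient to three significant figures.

Total head at OW-6: h = 380.03 m (water level in the standpipe).
Pressure head at OW-8: ψ = P/(ρg) = 379.3×1000 / (1000 × 9.81) = 38.66 m.
Total head at OW-8: h = z + ψ = 344.72 + 38.66 = 383.38 m.
Δh = h(OW-6) − h(OW-8) = 380.03 − 383.38 = -3.35 m.
Vertical separation Δz = 367.64 − 344.72 = 22.92 m.
|i_v| = |Δh| / Δz = 3.35 / 22.92 = 0.146.
Head is higher in the deep piezometer, so vertical flow is upward (discharge condition).

|i_v| ≈ 0.146; vertical flow is upward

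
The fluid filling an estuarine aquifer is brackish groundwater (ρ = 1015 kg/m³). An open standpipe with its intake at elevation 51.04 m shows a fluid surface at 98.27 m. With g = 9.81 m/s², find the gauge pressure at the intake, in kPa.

P ≈ 470 kPa

Pressure head ψ = h − z = 98.27 − 51.04 = 47.23 m.
P = ρgψ = 1015 × 9.81 × 47.23 = 470276 Pa ≈ 470 kPa.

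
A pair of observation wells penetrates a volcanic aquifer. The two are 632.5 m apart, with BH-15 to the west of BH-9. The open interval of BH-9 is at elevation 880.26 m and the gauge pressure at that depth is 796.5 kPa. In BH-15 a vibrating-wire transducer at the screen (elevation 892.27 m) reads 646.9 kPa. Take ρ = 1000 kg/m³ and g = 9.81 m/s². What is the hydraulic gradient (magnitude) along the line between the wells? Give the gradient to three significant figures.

Pressure head at BH-9: ψ = P/(ρg) = 796.5×1000 / (1000 × 9.81) = 81.19 m.
Total head at BH-9: h = z + ψ = 880.26 + 81.19 = 961.45 m.
Pressure head at BH-15: ψ = P/(ρg) = 646.9×1000 / (1000 × 9.81) = 65.94 m.
Total head at BH-15: h = z + ψ = 892.27 + 65.94 = 958.21 m.
Head difference: h(BH-9) − h(BH-15) = 961.45 − 958.21 = 3.24 m.
Hydraulic gradient: i = |Δh| / L = 3.24 / 632.5 = 0.00512.

i ≈ 0.00512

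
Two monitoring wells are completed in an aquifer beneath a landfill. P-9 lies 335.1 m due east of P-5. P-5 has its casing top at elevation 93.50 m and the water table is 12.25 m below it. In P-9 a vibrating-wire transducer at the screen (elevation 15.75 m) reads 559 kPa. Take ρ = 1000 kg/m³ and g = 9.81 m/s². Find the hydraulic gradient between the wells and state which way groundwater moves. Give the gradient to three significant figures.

Total head at P-5: h = 93.50 − 12.25 = 81.25 m.
Pressure head at P-9: ψ = P/(ρg) = 559×1000 / (1000 × 9.81) = 56.98 m.
Total head at P-9: h = z + ψ = 15.75 + 56.98 = 72.73 m.
Head difference: h(P-5) − h(P-9) = 81.25 − 72.73 = 8.52 m.
Hydraulic gradient: i = |Δh| / L = 8.52 / 335.1 = 0.0254.
Flow is from higher to lower head: from P-5 toward P-9, i.e. toward the east.

i ≈ 0.0254; groundwater flows toward the east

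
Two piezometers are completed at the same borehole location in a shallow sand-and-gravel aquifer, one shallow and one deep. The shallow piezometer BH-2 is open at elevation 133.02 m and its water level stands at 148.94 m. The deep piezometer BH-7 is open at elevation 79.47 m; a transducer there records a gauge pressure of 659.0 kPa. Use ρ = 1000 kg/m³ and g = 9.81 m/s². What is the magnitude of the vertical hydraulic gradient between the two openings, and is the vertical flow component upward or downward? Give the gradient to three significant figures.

Total head at BH-2: h = 148.94 m (water level in the standpipe).
Pressure head at BH-7: ψ = P/(ρg) = 659.0×1000 / (1000 × 9.81) = 67.18 m.
Total head at BH-7: h = z + ψ = 79.47 + 67.18 = 146.65 m.
Δh = h(BH-2) − h(BH-7) = 148.94 − 146.65 = 2.29 m.
Vertical separation Δz = 133.02 − 79.47 = 53.55 m.
|i_v| = |Δh| / Δz = 2.29 / 53.55 = 0.0428.
Head is higher in the shallow piezometer, so vertical flow is downward (recharge condition).

|i_v| ≈ 0.0428; vertical flow is downward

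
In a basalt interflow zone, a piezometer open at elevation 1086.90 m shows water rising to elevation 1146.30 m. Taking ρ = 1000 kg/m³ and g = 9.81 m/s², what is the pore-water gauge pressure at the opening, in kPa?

P ≈ 583 kPa

Pressure head ψ = h − z = 1146.30 − 1086.90 = 59.40 m.
P = ρgψ = 1000 × 9.81 × 59.40 = 582714 Pa ≈ 583 kPa.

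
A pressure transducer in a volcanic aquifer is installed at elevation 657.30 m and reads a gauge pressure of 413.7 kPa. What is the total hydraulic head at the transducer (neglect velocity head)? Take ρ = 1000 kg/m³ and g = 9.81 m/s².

h ≈ 699.47 m

ψ = P/(ρg) = 413.7×1000 / (1000 × 9.81) = 42.17 m.
h = z + ψ = 657.30 + 42.17 = 699.47 m.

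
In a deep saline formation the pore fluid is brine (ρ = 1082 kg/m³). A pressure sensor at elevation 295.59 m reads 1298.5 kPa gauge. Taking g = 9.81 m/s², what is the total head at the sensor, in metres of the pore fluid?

h ≈ 417.92 m

ψ = P/(ρg) = 1298.5×1000 / (1082 × 9.81) = 122.33 m.
h = z + ψ = 295.59 + 122.33 = 417.92 m.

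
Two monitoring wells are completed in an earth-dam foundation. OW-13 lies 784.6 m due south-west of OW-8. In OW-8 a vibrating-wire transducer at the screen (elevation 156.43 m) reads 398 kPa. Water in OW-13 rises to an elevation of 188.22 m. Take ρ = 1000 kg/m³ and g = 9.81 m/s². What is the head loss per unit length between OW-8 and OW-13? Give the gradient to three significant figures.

Pressure head at OW-8: ψ = P/(ρg) = 398×1000 / (1000 × 9.81) = 40.57 m.
Total head at OW-8: h = z + ψ = 156.43 + 40.57 = 197.00 m.
Total head at OW-13: h = 188.22 m (water level in the piezometer is the total head).
Head difference: h(OW-8) − h(OW-13) = 197.00 − 188.22 = 8.78 m.
Hydraulic gradient: i = |Δh| / L = 8.78 / 784.6 = 0.0112.

i ≈ 0.0112 m/m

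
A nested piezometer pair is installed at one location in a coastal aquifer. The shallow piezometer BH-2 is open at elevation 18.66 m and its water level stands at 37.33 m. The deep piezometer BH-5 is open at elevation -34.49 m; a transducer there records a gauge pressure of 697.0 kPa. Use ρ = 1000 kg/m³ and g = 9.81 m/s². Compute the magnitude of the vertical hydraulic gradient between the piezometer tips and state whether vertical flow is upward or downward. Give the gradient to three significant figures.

|i_v| ≈ 0.0145; vertical flow is downward

Total head at BH-2: h = 37.33 m (water level in the standpipe).
Pressure head at BH-5: ψ = P/(ρg) = 697.0×1000 / (1000 × 9.81) = 71.05 m.
Total head at BH-5: h = z + ψ = -34.49 + 71.05 = 36.56 m.
Δh = h(BH-2) − h(BH-5) = 37.33 − 36.56 = 0.77 m.
Vertical separation Δz = 18.66 − (-34.49) = 53.15 m.
|i_v| = |Δh| / Δz = 0.77 / 53.15 = 0.0145.
Head is higher in the shallow piezometer, so vertical flow is downward (recharge condition).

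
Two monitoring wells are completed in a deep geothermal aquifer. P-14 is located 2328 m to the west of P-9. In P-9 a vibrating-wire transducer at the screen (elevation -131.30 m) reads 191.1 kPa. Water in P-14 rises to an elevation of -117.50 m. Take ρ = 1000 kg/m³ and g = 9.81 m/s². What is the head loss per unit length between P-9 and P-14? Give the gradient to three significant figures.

i ≈ 0.00244 m/m

Pressure head at P-9: ψ = P/(ρg) = 191.1×1000 / (1000 × 9.81) = 19.48 m.
Total head at P-9: h = z + ψ = -131.30 + 19.48 = -111.82 m.
Total head at P-14: h = -117.50 m (water level in the piezometer is the total head).
Head difference: h(P-9) − h(P-14) = -111.82 − (-117.50) = 5.68 m.
Hydraulic gradient: i = |Δh| / L = 5.68 / 2328 = 0.00244.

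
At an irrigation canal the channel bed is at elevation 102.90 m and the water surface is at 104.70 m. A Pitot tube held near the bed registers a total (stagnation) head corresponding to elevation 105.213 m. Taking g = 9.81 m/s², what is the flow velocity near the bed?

v ≈ 3.17 m/s

Near the bed, under hydrostatic conditions, the piezometric head (z + ψ) equals the free-surface elevation, 104.70 m.
Velocity head = total − piezometric = 105.213 − 104.70 = 0.513 m.
v = √(2g·h_v) = √(2 × 9.81 × 0.513) = 3.17 m/s.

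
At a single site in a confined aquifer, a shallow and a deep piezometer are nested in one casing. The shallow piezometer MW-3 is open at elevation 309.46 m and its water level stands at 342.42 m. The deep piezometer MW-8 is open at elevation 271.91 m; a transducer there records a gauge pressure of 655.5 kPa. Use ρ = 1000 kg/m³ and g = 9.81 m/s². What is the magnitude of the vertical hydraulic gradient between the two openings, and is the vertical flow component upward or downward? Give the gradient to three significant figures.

|i_v| ≈ 0.0983; vertical flow is downward

Total head at MW-3: h = 342.42 m (water level in the standpipe).
Pressure head at MW-8: ψ = P/(ρg) = 655.5×1000 / (1000 × 9.81) = 66.82 m.
Total head at MW-8: h = z + ψ = 271.91 + 66.82 = 338.73 m.
Δh = h(MW-3) − h(MW-8) = 342.42 − 338.73 = 3.69 m.
Vertical separation Δz = 309.46 − 271.91 = 37.55 m.
|i_v| = |Δh| / Δz = 3.69 / 37.55 = 0.0983.
Head is higher in the shallow piezometer, so vertical flow is downward (recharge condition).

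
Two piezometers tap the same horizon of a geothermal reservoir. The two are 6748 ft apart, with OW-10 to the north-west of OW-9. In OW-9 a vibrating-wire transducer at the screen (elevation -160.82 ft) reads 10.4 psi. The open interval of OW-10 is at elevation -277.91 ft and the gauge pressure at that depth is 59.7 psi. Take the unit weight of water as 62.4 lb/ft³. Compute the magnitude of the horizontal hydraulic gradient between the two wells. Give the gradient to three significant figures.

i ≈ 0.000492

Pressure head at OW-9: ψ = 144·P/γ = 144 × 10.4 / 62.4 = 24.00 ft.
Total head at OW-9: h = z + ψ = -160.82 + 24.00 = -136.82 ft.
Pressure head at OW-10: ψ = 144·P/γ = 144 × 59.7 / 62.4 = 137.77 ft.
Total head at OW-10: h = z + ψ = -277.91 + 137.77 = -140.14 ft.
Head difference: h(OW-9) − h(OW-10) = -136.82 − (-140.14) = 3.32 ft.
Hydraulic gradient: i = |Δh| / L = 3.32 / 6748 = 0.000492.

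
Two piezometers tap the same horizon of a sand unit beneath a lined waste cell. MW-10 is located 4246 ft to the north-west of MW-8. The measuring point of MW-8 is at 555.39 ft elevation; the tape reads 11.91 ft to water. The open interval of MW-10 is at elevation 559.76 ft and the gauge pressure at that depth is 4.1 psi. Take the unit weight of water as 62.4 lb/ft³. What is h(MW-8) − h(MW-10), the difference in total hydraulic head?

Total head at MW-8: h = 555.39 − 11.91 = 543.48 ft.
Pressure head at MW-10: ψ = 144·P/γ = 144 × 4.1 / 62.4 = 9.46 ft.
Total head at MW-10: h = z + ψ = 559.76 + 9.46 = 569.22 ft.
Head difference: h(MW-8) − h(MW-10) = 543.48 − 569.22 = -25.74 ft.

Δh ≈ -25.74 ft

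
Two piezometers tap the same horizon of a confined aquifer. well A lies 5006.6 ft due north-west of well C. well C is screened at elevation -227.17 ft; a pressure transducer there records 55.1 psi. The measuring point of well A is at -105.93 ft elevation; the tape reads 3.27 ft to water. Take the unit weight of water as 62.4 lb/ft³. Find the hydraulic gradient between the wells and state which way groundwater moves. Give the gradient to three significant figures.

Pressure head at well C: ψ = 144·P/γ = 144 × 55.1 / 62.4 = 127.15 ft.
Total head at well C: h = z + ψ = -227.17 + 127.15 = -100.02 ft.
Total head at well A: h = -105.93 − 3.27 = -109.20 ft.
Head difference: h(well C) − h(well A) = -100.02 − (-109.20) = 9.18 ft.
Hydraulic gradient: i = |Δh| / L = 9.18 / 5006.6 = 0.00183.
Flow is from higher to lower head: from well C toward well A, i.e. toward the north-west.

i ≈ 0.00183; groundwater flows toward the north-west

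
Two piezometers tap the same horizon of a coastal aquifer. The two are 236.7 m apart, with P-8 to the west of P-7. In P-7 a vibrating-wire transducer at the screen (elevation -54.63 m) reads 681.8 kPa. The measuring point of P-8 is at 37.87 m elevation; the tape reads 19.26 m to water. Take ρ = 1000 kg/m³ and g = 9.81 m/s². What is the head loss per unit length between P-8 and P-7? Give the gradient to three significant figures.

i ≈ 0.0158 m/m

Pressure head at P-7: ψ = P/(ρg) = 681.8×1000 / (1000 × 9.81) = 69.50 m.
Total head at P-7: h = z + ψ = -54.63 + 69.50 = 14.87 m.
Total head at P-8: h = 37.87 − 19.26 = 18.61 m.
Head difference: h(P-7) − h(P-8) = 14.87 − 18.61 = -3.74 m.
Hydraulic gradient: i = |Δh| / L = 3.74 / 236.7 = 0.0158.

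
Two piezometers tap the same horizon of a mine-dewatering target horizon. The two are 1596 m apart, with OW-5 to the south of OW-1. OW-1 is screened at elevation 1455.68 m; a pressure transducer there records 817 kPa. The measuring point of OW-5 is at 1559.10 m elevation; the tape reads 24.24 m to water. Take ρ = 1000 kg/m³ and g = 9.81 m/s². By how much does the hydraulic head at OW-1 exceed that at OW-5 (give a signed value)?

Δh ≈ 4.10 m

Pressure head at OW-1: ψ = P/(ρg) = 817×1000 / (1000 × 9.81) = 83.28 m.
Total head at OW-1: h = z + ψ = 1455.68 + 83.28 = 1538.96 m.
Total head at OW-5: h = 1559.10 − 24.24 = 1534.86 m.
Head difference: h(OW-1) − h(OW-5) = 1538.96 − 1534.86 = 4.10 m.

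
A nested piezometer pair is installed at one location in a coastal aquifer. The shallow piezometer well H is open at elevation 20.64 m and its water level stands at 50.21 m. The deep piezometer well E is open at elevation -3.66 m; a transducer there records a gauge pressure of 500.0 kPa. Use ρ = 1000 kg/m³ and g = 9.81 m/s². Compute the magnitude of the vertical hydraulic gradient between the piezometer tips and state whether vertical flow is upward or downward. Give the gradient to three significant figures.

|i_v| ≈ 0.119; vertical flow is downward

Total head at well H: h = 50.21 m (water level in the standpipe).
Pressure head at well E: ψ = P/(ρg) = 500.0×1000 / (1000 × 9.81) = 50.97 m.
Total head at well E: h = z + ψ = -3.66 + 50.97 = 47.31 m.
Δh = h(well H) − h(well E) = 50.21 − 47.31 = 2.90 m.
Vertical separation Δz = 20.64 − (-3.66) = 24.30 m.
|i_v| = |Δh| / Δz = 2.90 / 24.30 = 0.119.
Head is higher in the shallow piezometer, so vertical flow is downward (recharge condition).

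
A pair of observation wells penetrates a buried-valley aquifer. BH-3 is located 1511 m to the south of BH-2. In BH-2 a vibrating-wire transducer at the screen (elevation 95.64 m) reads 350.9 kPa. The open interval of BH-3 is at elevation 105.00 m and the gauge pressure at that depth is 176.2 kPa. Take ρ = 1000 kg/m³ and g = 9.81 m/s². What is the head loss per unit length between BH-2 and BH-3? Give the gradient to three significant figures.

i ≈ 0.00559 m/m

Pressure head at BH-2: ψ = P/(ρg) = 350.9×1000 / (1000 × 9.81) = 35.77 m.
Total head at BH-2: h = z + ψ = 95.64 + 35.77 = 131.41 m.
Pressure head at BH-3: ψ = P/(ρg) = 176.2×1000 / (1000 × 9.81) = 17.96 m.
Total head at BH-3: h = z + ψ = 105.00 + 17.96 = 122.96 m.
Head difference: h(BH-2) − h(BH-3) = 131.41 − 122.96 = 8.45 m.
Hydraulic gradient: i = |Δh| / L = 8.45 / 1511 = 0.00559.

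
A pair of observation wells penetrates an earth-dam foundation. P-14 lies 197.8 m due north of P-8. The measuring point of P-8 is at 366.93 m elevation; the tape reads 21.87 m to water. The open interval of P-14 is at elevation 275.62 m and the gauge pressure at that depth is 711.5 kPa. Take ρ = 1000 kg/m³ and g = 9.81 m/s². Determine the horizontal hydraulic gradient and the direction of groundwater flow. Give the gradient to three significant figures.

i ≈ 0.0156; groundwater flows toward the south

Total head at P-8: h = 366.93 − 21.87 = 345.06 m.
Pressure head at P-14: ψ = P/(ρg) = 711.5×1000 / (1000 × 9.81) = 72.53 m.
Total head at P-14: h = z + ψ = 275.62 + 72.53 = 348.15 m.
Head difference: h(P-8) − h(P-14) = 345.06 − 348.15 = -3.09 m.
Hydraulic gradient: i = |Δh| / L = 3.09 / 197.8 = 0.0156.
Flow is from higher to lower head: from P-14 toward P-8, i.e. toward the south.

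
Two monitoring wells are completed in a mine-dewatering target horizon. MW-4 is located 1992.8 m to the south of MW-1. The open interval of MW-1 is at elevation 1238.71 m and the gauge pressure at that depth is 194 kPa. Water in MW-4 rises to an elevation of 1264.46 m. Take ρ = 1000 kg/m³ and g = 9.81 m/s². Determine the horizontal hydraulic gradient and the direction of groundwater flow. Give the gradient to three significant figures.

i ≈ 0.00300; groundwater flows toward the north

Pressure head at MW-1: ψ = P/(ρg) = 194×1000 / (1000 × 9.81) = 19.78 m.
Total head at MW-1: h = z + ψ = 1238.71 + 19.78 = 1258.49 m.
Total head at MW-4: h = 1264.46 m (water level in the piezometer is the total head).
Head difference: h(MW-1) − h(MW-4) = 1258.49 − 1264.46 = -5.97 m.
Hydraulic gradient: i = |Δh| / L = 5.97 / 1992.8 = 0.00300.
Flow is from higher to lower head: from MW-4 toward MW-1, i.e. toward the north.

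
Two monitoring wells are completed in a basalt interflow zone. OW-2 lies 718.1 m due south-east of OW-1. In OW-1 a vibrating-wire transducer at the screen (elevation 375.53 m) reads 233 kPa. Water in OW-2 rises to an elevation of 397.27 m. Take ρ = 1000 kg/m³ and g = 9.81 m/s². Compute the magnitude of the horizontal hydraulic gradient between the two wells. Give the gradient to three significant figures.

i ≈ 0.00280

Pressure head at OW-1: ψ = P/(ρg) = 233×1000 / (1000 × 9.81) = 23.75 m.
Total head at OW-1: h = z + ψ = 375.53 + 23.75 = 399.28 m.
Total head at OW-2: h = 397.27 m (water level in the piezometer is the total head).
Head difference: h(OW-1) − h(OW-2) = 399.28 − 397.27 = 2.01 m.
Hydraulic gradient: i = |Δh| / L = 2.01 / 718.1 = 0.00280.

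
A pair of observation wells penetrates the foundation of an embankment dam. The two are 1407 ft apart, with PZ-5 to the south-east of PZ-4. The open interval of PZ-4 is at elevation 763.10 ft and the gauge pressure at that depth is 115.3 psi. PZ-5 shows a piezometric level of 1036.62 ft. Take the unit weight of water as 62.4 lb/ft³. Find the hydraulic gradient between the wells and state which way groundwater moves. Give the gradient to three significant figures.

Pressure head at PZ-4: ψ = 144·P/γ = 144 × 115.3 / 62.4 = 266.08 ft.
Total head at PZ-4: h = z + ψ = 763.10 + 266.08 = 1029.18 ft.
Total head at PZ-5: h = 1036.62 ft (water level in the piezometer is the total head).
Head difference: h(PZ-4) − h(PZ-5) = 1029.18 − 1036.62 = -7.44 ft.
Hydraulic gradient: i = |Δh| / L = 7.44 / 1407 = 0.00529.
Flow is from higher to lower head: from PZ-5 toward PZ-4, i.e. toward the north-west.

i ≈ 0.00529; groundwater flows toward the north-west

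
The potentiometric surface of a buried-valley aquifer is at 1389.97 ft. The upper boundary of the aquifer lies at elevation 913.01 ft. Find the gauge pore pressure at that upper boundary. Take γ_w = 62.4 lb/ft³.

Pressure head at the aquifer top: ψ = h − z = 1389.97 − 913.01 = 476.96 ft.
P = γψ/144 = 62.4 × 476.96 / 144 = 207 psi.

P ≈ 207 psi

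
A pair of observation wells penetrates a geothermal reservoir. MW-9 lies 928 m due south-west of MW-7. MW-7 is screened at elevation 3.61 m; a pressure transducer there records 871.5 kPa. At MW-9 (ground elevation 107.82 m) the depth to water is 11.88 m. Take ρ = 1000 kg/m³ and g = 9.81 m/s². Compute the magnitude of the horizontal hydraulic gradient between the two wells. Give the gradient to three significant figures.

i ≈ 0.00376

Pressure head at MW-7: ψ = P/(ρg) = 871.5×1000 / (1000 × 9.81) = 88.84 m.
Total head at MW-7: h = z + ψ = 3.61 + 88.84 = 92.45 m.
Total head at MW-9: h = 107.82 − 11.88 = 95.94 m.
Head difference: h(MW-7) − h(MW-9) = 92.45 − 95.94 = -3.49 m.
Hydraulic gradient: i = |Δh| / L = 3.49 / 928 = 0.00376.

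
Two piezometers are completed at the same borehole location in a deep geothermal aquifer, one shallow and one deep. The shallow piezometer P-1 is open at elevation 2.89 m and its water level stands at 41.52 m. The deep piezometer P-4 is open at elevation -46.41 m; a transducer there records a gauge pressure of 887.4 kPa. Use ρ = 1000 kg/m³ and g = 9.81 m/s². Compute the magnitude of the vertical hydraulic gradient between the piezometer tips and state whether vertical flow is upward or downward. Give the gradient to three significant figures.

|i_v| ≈ 0.0513; vertical flow is upward

Total head at P-1: h = 41.52 m (water level in the standpipe).
Pressure head at P-4: ψ = P/(ρg) = 887.4×1000 / (1000 × 9.81) = 90.46 m.
Total head at P-4: h = z + ψ = -46.41 + 90.46 = 44.05 m.
Δh = h(P-1) − h(P-4) = 41.52 − 44.05 = -2.53 m.
Vertical separation Δz = 2.89 − (-46.41) = 49.30 m.
|i_v| = |Δh| / Δz = 2.53 / 49.30 = 0.0513.
Head is higher in the deep piezometer, so vertical flow is upward (discharge condition).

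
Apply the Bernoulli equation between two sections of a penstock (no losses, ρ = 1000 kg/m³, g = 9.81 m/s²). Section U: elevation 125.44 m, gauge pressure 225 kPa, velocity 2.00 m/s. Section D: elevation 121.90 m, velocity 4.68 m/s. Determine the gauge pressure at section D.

P₂ ≈ 251 kPa

Pressure head at U: ψ₁ = P₁/(ρg) = 225×1000 / (1000 × 9.81) = 22.94 m.
Velocity heads: v₁²/2g = 2.00²/19.62 = 0.204 m; v₂²/2g = 4.68²/19.62 = 1.116 m.
Total head H = z₁ + ψ₁ + v₁²/2g = 125.44 + 22.94 + 0.204 = 148.58 m.
ψ₂ = H − z₂ − v₂²/2g = 148.58 − 121.90 − 1.116 = 25.56 m.
P₂ = ρgψ₂ = 1000 × 9.81 × 25.56 ≈ 251 kPa.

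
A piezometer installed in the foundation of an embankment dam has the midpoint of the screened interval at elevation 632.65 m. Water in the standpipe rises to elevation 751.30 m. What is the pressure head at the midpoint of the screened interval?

Total head h = 751.30 m (the water-surface elevation in the piezometer).
Pressure head ψ = h − z = 751.30 − 632.65 = 118.65 m.

ψ ≈ 118.65 m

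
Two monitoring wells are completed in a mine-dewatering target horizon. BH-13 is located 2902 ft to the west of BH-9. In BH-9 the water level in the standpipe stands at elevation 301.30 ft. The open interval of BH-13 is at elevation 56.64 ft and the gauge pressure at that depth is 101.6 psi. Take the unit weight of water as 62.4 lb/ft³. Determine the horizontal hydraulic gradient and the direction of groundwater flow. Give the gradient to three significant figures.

Total head at BH-9: h = 301.30 ft (water level in the piezometer is the total head).
Pressure head at BH-13: ψ = 144·P/γ = 144 × 101.6 / 62.4 = 234.46 ft.
Total head at BH-13: h = z + ψ = 56.64 + 234.46 = 291.10 ft.
Head difference: h(BH-9) − h(BH-13) = 301.30 − 291.10 = 10.20 ft.
Hydraulic gradient: i = |Δh| / L = 10.20 / 2902 = 0.00351.
Flow is from higher to lower head: from BH-9 toward BH-13, i.e. toward the west.

i ≈ 0.00351; groundwater flows toward the west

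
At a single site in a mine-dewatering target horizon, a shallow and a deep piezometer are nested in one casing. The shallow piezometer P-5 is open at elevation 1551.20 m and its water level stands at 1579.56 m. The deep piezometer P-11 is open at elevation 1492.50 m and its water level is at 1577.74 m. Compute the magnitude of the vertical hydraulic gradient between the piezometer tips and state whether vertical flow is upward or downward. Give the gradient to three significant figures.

Total head at P-5: h = 1579.56 m (water level in the standpipe).
Total head at P-11: h = 1577.74 m.
Δh = h(P-5) − h(P-11) = 1579.56 − 1577.74 = 1.82 m.
Vertical separation Δz = 1551.20 − 1492.50 = 58.70 m.
|i_v| = |Δh| / Δz = 1.82 / 58.70 = 0.0310.
Head is higher in the shallow piezometer, so vertical flow is downward (recharge condition).

|i_v| ≈ 0.0310; vertical flow is downward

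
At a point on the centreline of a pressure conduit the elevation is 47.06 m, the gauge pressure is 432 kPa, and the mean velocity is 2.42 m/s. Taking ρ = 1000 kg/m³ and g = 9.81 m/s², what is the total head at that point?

h ≈ 91.40 m

Pressure head ψ = P/(ρg) = 432×1000 / (1000 × 9.81) = 44.04 m.
Velocity head = v²/(2g) = 2.42² / (2 × 9.81) = 0.298 m.
h = z + ψ + v²/(2g) = 47.06 + 44.04 + 0.298 = 91.40 m.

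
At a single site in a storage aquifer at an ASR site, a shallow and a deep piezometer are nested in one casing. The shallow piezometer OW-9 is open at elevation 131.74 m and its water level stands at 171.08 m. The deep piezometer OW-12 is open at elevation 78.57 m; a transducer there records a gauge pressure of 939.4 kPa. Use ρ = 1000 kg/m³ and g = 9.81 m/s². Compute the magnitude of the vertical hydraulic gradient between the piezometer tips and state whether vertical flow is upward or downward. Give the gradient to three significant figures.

|i_v| ≈ 0.0611; vertical flow is upward

Total head at OW-9: h = 171.08 m (water level in the standpipe).
Pressure head at OW-12: ψ = P/(ρg) = 939.4×1000 / (1000 × 9.81) = 95.76 m.
Total head at OW-12: h = z + ψ = 78.57 + 95.76 = 174.33 m.
Δh = h(OW-9) − h(OW-12) = 171.08 − 174.33 = -3.25 m.
Vertical separation Δz = 131.74 − 78.57 = 53.17 m.
|i_v| = |Δh| / Δz = 3.25 / 53.17 = 0.0611.
Head is higher in the deep piezometer, so vertical flow is upward (discharge condition).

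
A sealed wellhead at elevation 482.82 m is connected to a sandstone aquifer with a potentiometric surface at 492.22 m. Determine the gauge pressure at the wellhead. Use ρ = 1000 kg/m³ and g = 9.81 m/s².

P ≈ 92.2 kPa

Head above the cap: Δh = 492.22 − 482.82 = 9.40 m.
P = ρgΔh = 1000 × 9.81 × 9.40 = 92214 Pa ≈ 92.2 kPa.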